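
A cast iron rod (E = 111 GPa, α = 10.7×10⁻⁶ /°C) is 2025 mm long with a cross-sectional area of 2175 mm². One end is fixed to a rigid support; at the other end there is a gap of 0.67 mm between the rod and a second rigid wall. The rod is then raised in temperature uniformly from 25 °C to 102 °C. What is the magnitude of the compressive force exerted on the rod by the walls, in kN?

P ≈ 119 kN

Unrestrained expansion: δ_free = αΔT L = 10.7×10⁻⁶ × 77 × 2025 = 1.668 mm.
The gap closes (δ_free > 0.67 mm) and the wall then resists a further 1.668 − 0.67 = 0.9984 mm of expansion.
Compatibility: PL/(AE) = 0.9984 mm, so σ = P/A = E × (0.9984/2025) = 54.73 MPa.
Force on the wall = σA = 54.73 × 2175 mm² = 119 kN.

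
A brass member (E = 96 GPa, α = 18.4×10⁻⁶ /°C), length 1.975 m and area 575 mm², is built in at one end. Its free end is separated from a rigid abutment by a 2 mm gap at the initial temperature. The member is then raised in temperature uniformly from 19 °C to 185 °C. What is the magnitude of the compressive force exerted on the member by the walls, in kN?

If the wall were absent the member would grow by αΔT L = 18.4×10⁻⁶ × 166 × 1975 = 6.032 mm.
The gap closes (δ_free > 2 mm) and the wall then resists a further 6.032 − 2 = 4.032 mm of expansion.
Compatibility: PL/(AE) = 4.032 mm, so σ = P/A = E × (4.032/1975) = 196 MPa.
P = σA = 196 × 575 = 112.7 kN.

P ≈ 113 kN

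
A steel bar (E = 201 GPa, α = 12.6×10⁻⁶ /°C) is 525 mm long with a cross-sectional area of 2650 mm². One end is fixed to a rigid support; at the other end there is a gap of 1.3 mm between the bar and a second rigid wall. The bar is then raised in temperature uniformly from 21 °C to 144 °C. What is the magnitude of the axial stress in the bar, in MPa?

Free thermal elongation = αΔT L = 12.6×10⁻⁶ × 123 × 525 = 0.8136 mm.
Since δ_free = 0.814 mm is less than the 1.3 mm gap, the bar never touches the wall. No axial force develops.

σ ≈ 0 MPa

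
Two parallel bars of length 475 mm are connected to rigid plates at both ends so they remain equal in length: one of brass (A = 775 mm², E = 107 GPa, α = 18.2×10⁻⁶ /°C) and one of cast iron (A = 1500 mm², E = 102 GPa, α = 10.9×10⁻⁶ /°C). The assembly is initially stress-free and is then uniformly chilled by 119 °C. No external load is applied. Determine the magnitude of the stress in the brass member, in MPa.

Both members must finish at the same length. With the larger α, the brass tends to over-contract; the plates restrain it, putting the brass in tension and the cast iron in compression. With no external load the two internal forces are equal and opposite, magnitude P.
Equating the net (thermal + elastic) strains gives |α₁ − α₂|·ΔT = P·[1/(A₁E₁) + 1/(A₂E₂)].
|α₁ − α₂|·ΔT = 7.3×10⁻⁶ × 119 = 0.0008687.
1/(A₁E₁) + 1/(A₂E₂) = 1/(775×107×10³) + 1/(1500×102×10³) = 1.86×10⁻⁸ N⁻¹.
So P = 0.0008687 / 1.86×10⁻⁸ = 46.72 kN.
σ_{brass} = P/A₁ = 46720/775 = 60.28 MPa, tensile.

σ ≈ 60.3 MPa (tensile)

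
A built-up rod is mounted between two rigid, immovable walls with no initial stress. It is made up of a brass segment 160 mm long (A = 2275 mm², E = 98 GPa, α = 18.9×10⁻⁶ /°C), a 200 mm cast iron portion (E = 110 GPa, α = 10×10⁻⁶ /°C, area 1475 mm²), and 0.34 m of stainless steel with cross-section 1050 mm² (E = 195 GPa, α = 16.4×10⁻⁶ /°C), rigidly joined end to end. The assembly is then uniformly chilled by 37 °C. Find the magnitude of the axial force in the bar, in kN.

P ≈ 109 kN (tensile)

With the walls removed the bar would change length by δ_free = Σ αᵢΔT Lᵢ = 18.9×10⁻⁶×37×160 + 10×10⁻⁶×37×200 + 16.4×10⁻⁶×37×340 = 0.3922 mm.
The walls prevent any net length change, so an axial force P (same in every segment) develops. Compatibility: P · Σ Lᵢ/(AᵢEᵢ) = δ_free.
Σ Lᵢ/(AᵢEᵢ) = 160/(2275×98×10³) + 200/(1475×110×10³) + 340/(1050×195×10³) = 3.611×10⁻⁶ mm/N.
P = 0.3922 / 3.611×10⁻⁶ = 108600 N = 108.6 kN, tensile.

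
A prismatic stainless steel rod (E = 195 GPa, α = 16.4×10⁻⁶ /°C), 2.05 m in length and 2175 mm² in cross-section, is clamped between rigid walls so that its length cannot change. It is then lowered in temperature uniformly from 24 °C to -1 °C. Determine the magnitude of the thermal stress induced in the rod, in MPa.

With length fixed, the mechanical strain must cancel the thermal strain αΔT = 16.4×10⁻⁶ × 25 = 410×10⁻⁶.
The stress required to suppress this strain is σ = Eε = 195×10³ × 410×10⁻⁶ = 79.95 MPa, tensile since the rod is trying to contract.

σ ≈ 79.9 MPa (tensile)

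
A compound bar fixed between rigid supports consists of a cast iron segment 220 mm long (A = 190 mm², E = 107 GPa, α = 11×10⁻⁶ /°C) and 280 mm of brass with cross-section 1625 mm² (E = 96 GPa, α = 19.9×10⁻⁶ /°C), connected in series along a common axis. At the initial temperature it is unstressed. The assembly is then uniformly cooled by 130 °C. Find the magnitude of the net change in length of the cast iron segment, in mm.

With the walls removed the bar would change length by δ_free = Σ αᵢΔT Lᵢ = 11×10⁻⁶×130×220 + 19.9×10⁻⁶×130×280 = 1.039 mm.
The walls prevent any net length change, so an axial force P (same in every segment) develops. Compatibility: P · Σ Lᵢ/(AᵢEᵢ) = δ_free.
The series flexibility is Σ Lᵢ/(AᵢEᵢ) = 220/(190×107×10³) + 280/(1625×96×10³) = 1.262×10⁻⁵ mm/N.
P = 1.039 / 1.262×10⁻⁵ = 82350 N = 82.35 kN, tensile.
For the cast iron segment, free thermal change = 11×10⁻⁶×130×220 = 0.3146 mm and elastic change from P = 82350×220/(190×107×10³) = 0.8912 mm; these oppose, so the net change is 0.577 mm (segment lengthens).

|ΔL| ≈ 0.577 mm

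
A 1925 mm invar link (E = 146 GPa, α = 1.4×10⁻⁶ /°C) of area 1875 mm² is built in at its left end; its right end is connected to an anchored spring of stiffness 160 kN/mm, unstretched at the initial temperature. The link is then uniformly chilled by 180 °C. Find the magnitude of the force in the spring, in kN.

P ≈ 36.5 kN

The unrestrained thermal change is αΔT L = 1.4×10⁻⁶ × 180 × 1925 = 0.4851 mm.
With a force P in the spring, the elastic change of the link is PL/(AE) and that of the spring is P/k; compatibility requires their sum to equal δ_free.
P [ L/(AE) + 1/k ] = δ_free → P [ 1925/(1875×146×10³) + 1/(160×10³) ] = 0.4851.
P = 0.4851 / 1.328×10⁻⁵ = 36520 N.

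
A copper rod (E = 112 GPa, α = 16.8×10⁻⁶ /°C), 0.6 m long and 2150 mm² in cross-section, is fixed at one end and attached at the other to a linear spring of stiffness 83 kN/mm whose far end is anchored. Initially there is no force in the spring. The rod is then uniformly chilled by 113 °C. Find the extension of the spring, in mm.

Free thermal contraction: δ_free = αΔT L = 16.8×10⁻⁶ × 113 × 600 = 1.139 mm.
With a force P in the spring, the elastic change of the rod is PL/(AE) and that of the spring is P/k; compatibility requires their sum to equal δ_free.
P [ L/(AE) + 1/k ] = δ_free → P [ 600/(2150×112×10³) + 1/(83×10³) ] = 1.139.
P = 1.139 / 1.454×10⁻⁵ = 78340 N.
Spring extension = P/k = 78340/(83×10³) = 0.9438 mm.

δ ≈ 0.944 mm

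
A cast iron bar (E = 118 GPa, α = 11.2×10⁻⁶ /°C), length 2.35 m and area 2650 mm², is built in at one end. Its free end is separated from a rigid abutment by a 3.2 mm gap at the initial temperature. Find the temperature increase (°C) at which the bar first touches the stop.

ΔT ≈ 122 °C

Contact occurs when the free expansion equals the gap: αΔT L = 3.2 mm.
ΔT = 3.2 / (11.2×10⁻⁶ × 2350) = 121.6 °C.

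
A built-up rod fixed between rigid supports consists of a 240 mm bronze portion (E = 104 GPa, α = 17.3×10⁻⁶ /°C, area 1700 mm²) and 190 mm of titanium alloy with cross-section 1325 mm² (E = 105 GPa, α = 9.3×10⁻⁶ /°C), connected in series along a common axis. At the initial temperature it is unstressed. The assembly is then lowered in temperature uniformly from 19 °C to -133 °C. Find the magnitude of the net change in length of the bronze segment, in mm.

|ΔL| ≈ 0.183 mm

If the supports were absent, the total length change would be Σ αᵢΔT Lᵢ = 17.3×10⁻⁶×152×240 + 9.3×10⁻⁶×152×190 = 0.8997 mm.
The rigid supports impose zero overall length change; the single axial force P common to all segments must satisfy P Σ Lᵢ/(AᵢEᵢ) = δ_free.
The series flexibility is Σ Lᵢ/(AᵢEᵢ) = 240/(1700×104×10³) + 190/(1325×105×10³) = 2.723×10⁻⁶ mm/N.
P = 0.8997 / 2.723×10⁻⁶ = 330400 N = 330.4 kN, tensile.
For the bronze segment, free thermal change = 17.3×10⁻⁶×152×240 = 0.6311 mm and elastic change from P = 330400×240/(1700×104×10³) = 0.4485 mm; these oppose, so the net change is 0.183 mm (segment shortens).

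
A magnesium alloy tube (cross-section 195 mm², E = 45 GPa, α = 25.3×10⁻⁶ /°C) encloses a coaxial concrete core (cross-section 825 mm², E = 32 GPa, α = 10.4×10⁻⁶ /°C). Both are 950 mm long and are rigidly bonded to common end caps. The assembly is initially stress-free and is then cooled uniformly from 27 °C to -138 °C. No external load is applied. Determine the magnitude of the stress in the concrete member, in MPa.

σ ≈ 19.6 MPa (compressive)

The magnesium alloy has the larger α, so on cooling it would change length more than the concrete if both were free. The rigid plates force a common final length, so the magnesium alloy is put into tension and the concrete into compression, with equal and opposite forces P (no external load).
Compatibility of the two members (thermal + elastic change equal): (α₁ − α₂)ΔT = P·[1/(A₁E₁) + 1/(A₂E₂)].
|α₁ − α₂|·ΔT = 14.9×10⁻⁶ × 165 = 0.002458.
1/(A₁E₁) + 1/(A₂E₂) = 1/(195×45×10³) + 1/(825×32×10³) = 1.518×10⁻⁷ N⁻¹.
So P = 0.002458 / 1.518×10⁻⁷ = 16.19 kN.
σ_{concrete} = P/A₂ = 16190/825 = 19.63 MPa, compressive.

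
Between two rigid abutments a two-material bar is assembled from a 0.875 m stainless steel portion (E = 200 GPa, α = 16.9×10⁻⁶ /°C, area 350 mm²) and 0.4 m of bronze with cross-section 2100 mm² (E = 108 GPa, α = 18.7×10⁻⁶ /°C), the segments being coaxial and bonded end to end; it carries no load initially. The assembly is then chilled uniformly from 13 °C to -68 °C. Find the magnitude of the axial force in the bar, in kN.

Free thermal contraction of the whole bar: Σ αᵢΔT Lᵢ = 16.9×10⁻⁶×81×875 + 18.7×10⁻⁶×81×400 = 1.804 mm.
Since the ends are fixed, an axial force P builds up, equal in every segment, with P · Σ Lᵢ/(AᵢEᵢ) = δ_free.
The series flexibility is Σ Lᵢ/(AᵢEᵢ) = 875/(350×200×10³) + 400/(2100×108×10³) = 1.426×10⁻⁵ mm/N.
So P = 1.804 / 1.426×10⁻⁵ = 126.5 kN, tensile.

P ≈ 126 kN (tensile)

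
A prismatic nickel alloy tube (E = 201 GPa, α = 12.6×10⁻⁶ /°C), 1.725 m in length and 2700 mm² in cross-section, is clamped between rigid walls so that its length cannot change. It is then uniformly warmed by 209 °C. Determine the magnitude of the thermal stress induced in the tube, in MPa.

Because both ends are immovable the net strain is zero, and the suppressed thermal strain is αΔT = 12.6×10⁻⁶ × 209 = 2633.4×10⁻⁶.
σ = EαΔT = 201×10³ × 12.6×10⁻⁶ × 209 = 529.3 MPa (compressive; the tube is trying to expand).

σ ≈ 529 MPa (compressive)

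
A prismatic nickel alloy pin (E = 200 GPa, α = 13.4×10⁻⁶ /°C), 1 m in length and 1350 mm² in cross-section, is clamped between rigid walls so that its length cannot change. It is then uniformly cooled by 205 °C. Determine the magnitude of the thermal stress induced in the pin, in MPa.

With length fixed, the mechanical strain must cancel the thermal strain αΔT = 13.4×10⁻⁶ × 205 = 2747×10⁻⁶.
σ = EαΔT = 200×10³ × 13.4×10⁻⁶ × 205 = 549.4 MPa (tensile; the pin is trying to contract).

σ ≈ 549 MPa (tensile)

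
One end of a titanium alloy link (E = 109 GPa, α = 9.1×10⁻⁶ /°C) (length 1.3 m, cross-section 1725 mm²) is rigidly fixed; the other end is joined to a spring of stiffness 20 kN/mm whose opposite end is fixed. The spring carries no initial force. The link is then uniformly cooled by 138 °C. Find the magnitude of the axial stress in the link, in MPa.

σ ≈ 16.6 MPa (tensile)

If the spring were absent the link would shorten by αΔT L = 9.1×10⁻⁶ × 138 × 1300 = 1.633 mm.
With a force P in the spring, the elastic change of the link is PL/(AE) and that of the spring is P/k; compatibility requires their sum to equal δ_free.
So P = δ_free / [L/(AE) + 1/k] = 1.633 / [ 1300/(1725×109×10³) + 1/(20×10³) ].
P = 1.633 / 5.691×10⁻⁵ = 28680 N.
σ = P/A = 28680/1725 = 16.63 MPa.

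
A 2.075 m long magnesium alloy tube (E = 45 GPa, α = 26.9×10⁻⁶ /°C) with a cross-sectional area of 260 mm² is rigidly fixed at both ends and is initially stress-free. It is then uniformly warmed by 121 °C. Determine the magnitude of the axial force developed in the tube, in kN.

P ≈ 38.1 kN (compressive)

Full restraint means ε = 0, so the stress is σ = EαΔT = 45×10³ × 26.9×10⁻⁶ × 121 = 146.5 MPa.
P = AEαΔT = 260 × 45×10³ × 26.9×10⁻⁶ × 121 = 38.08 kN (compressive).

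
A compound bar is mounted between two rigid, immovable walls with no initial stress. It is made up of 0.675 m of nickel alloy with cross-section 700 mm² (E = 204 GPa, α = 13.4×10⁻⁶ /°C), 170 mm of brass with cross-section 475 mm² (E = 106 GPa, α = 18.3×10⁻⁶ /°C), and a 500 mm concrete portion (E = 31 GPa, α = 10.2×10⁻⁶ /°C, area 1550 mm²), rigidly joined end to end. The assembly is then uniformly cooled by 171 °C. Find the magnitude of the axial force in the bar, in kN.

With the walls removed the bar would change length by δ_free = Σ αᵢΔT Lᵢ = 13.4×10⁻⁶×171×675 + 18.3×10⁻⁶×171×170 + 10.2×10⁻⁶×171×500 = 2.951 mm.
The rigid supports impose zero overall length change; the single axial force P common to all segments must satisfy P Σ Lᵢ/(AᵢEᵢ) = δ_free.
The series flexibility is Σ Lᵢ/(AᵢEᵢ) = 675/(700×204×10³) + 170/(475×106×10³) + 500/(1550×31×10³) = 1.851×10⁻⁵ mm/N.
P = 2.951 / 1.851×10⁻⁵ = 159400 N = 159.4 kN, tensile.

P ≈ 159 kN (tensile)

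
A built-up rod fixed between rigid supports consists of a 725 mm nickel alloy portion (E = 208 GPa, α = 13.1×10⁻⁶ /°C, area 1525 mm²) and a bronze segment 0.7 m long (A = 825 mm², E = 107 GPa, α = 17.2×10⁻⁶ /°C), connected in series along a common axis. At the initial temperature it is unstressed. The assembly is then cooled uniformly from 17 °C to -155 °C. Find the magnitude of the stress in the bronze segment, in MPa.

With the walls removed the bar would change length by δ_free = Σ αᵢΔT Lᵢ = 13.1×10⁻⁶×172×725 + 17.2×10⁻⁶×172×700 = 3.704 mm.
The rigid supports impose zero overall length change; the single axial force P common to all segments must satisfy P Σ Lᵢ/(AᵢEᵢ) = δ_free.
Σ Lᵢ/(AᵢEᵢ) = 725/(1525×208×10³) + 700/(825×107×10³) = 1.022×10⁻⁵ mm/N.
Hence P = δ_free / Σ(L/AE) = 3.704/1.022×10⁻⁵ = 362.6 kN (tensile).
σ_{bronze} = P / A = 362600 / 825 = 439.6 MPa.

σ ≈ 440 MPa (tensile)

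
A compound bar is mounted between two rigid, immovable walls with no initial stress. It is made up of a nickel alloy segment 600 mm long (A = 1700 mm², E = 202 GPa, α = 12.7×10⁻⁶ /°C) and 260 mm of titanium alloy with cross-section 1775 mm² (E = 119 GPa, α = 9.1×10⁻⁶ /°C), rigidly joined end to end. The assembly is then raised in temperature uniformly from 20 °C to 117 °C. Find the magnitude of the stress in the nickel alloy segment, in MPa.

σ ≈ 191 MPa (compressive)

Free thermal expansion of the whole bar: Σ αᵢΔT Lᵢ = 12.7×10⁻⁶×97×600 + 9.1×10⁻⁶×97×260 = 0.9686 mm.
The rigid supports impose zero overall length change; the single axial force P common to all segments must satisfy P Σ Lᵢ/(AᵢEᵢ) = δ_free.
Σ Lᵢ/(AᵢEᵢ) = 600/(1700×202×10³) + 260/(1775×119×10³) = 2.978×10⁻⁶ mm/N.
Hence P = δ_free / Σ(L/AE) = 0.9686/2.978×10⁻⁶ = 325.2 kN (compressive).
σ_{nickel alloy} = P / A = 325200 / 1700 = 191.3 MPa.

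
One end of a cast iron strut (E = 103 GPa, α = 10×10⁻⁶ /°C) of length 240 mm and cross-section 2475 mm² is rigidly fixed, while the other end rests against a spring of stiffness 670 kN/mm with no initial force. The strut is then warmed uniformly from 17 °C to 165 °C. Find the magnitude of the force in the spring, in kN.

P ≈ 146 kN

If the spring were absent the strut would lengthen by αΔT L = 10×10⁻⁶ × 148 × 240 = 0.3552 mm.
Let P be the compressive force at the spring. The strut shortens elastically by PL/(AE) and the spring compresses by P/k; together these equal δ_free.
P [ L/(AE) + 1/k ] = δ_free → P [ 240/(2475×103×10³) + 1/(670×10³) ] = 0.3552.
P = 0.3552 / 2.434×10⁻⁶ = 145900 N.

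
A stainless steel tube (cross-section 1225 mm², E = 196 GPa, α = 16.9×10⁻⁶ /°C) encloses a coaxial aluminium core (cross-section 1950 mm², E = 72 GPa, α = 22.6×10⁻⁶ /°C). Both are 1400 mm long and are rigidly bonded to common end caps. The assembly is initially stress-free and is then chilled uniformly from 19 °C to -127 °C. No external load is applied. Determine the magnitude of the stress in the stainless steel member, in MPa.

Equilibrium of a rigid end plate with no external load gives equal and opposite internal forces ±P in the two members. Since α_{aluminium} > α_{stainless steel}, cooling drives the aluminium into tension and the stainless steel into compression.
Compatibility of the two members (thermal + elastic change equal): (α₁ − α₂)ΔT = P·[1/(A₁E₁) + 1/(A₂E₂)].
|α₁ − α₂|·ΔT = 5.7×10⁻⁶ × 146 = 0.0008322.
1/(A₁E₁) + 1/(A₂E₂) = 1/(1225×196×10³) + 1/(1950×72×10³) = 1.129×10⁻⁸ N⁻¹.
P = 0.0008322 / 1.129×10⁻⁸ = 73730 N = 73.73 kN.
σ_{stainless steel} = P/A₁ = 73730/1225 = 60.19 MPa, compressive.

σ ≈ 60.2 MPa (compressive)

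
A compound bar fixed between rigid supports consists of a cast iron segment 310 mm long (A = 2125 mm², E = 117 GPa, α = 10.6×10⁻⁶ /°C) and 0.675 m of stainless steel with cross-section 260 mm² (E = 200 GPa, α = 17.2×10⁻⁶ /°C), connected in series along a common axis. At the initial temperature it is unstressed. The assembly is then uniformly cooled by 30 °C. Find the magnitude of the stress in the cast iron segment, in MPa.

If the supports were absent, the total length change would be Σ αᵢΔT Lᵢ = 10.6×10⁻⁶×30×310 + 17.2×10⁻⁶×30×675 = 0.4469 mm.
The walls prevent any net length change, so an axial force P (same in every segment) develops. Compatibility: P · Σ Lᵢ/(AᵢEᵢ) = δ_free.
The series flexibility is Σ Lᵢ/(AᵢEᵢ) = 310/(2125×117×10³) + 675/(260×200×10³) = 1.423×10⁻⁵ mm/N.
So P = 0.4469 / 1.423×10⁻⁵ = 31.41 kN, tensile.
σ_{cast iron} = P / A = 31410 / 2125 = 14.78 MPa.

σ ≈ 14.8 MPa (tensile)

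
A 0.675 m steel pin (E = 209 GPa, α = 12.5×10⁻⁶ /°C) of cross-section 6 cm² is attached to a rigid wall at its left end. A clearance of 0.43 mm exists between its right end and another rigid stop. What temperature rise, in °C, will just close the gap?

ΔT ≈ 51 °C

Contact occurs when the free expansion equals the gap: αΔT L = 0.43 mm.
So ΔT = g/(αL) = 0.43/(12.5×10⁻⁶ × 675) = 50.96 °C.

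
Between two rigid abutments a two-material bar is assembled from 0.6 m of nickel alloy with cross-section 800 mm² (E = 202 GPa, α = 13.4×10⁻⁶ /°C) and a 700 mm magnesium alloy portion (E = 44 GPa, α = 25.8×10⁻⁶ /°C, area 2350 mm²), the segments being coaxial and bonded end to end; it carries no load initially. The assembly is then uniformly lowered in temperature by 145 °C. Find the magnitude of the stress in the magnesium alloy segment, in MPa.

σ ≈ 154 MPa (tensile)

If the supports were absent, the total length change would be Σ αᵢΔT Lᵢ = 13.4×10⁻⁶×145×600 + 25.8×10⁻⁶×145×700 = 3.784 mm.
Since the ends are fixed, an axial force P builds up, equal in every segment, with P · Σ Lᵢ/(AᵢEᵢ) = δ_free.
The series flexibility is Σ Lᵢ/(AᵢEᵢ) = 600/(800×202×10³) + 700/(2350×44×10³) = 1.048×10⁻⁵ mm/N.
P = 3.784 / 1.048×10⁻⁵ = 361000 N = 361 kN, tensile.
σ_{magnesium alloy} = P / A = 361000 / 2350 = 153.6 MPa.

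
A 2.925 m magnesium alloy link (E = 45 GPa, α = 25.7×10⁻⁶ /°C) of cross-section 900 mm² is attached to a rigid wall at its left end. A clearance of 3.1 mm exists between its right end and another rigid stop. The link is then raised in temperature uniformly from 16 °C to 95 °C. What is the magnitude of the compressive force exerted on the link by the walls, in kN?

Free thermal elongation = αΔT L = 25.7×10⁻⁶ × 79 × 2925 = 5.939 mm.
This exceeds the 3.1 mm gap, so the wall pushes back. The portion of expansion that must be recovered elastically is δ_free − gap = 5.939 − 3.1 = 2.839 mm.
Compatibility: PL/(AE) = 2.839 mm, so σ = P/A = E × (2.839/2925) = 43.67 MPa.
Force on the wall = σA = 43.67 × 900 mm² = 39.3 kN.

P ≈ 39.3 kN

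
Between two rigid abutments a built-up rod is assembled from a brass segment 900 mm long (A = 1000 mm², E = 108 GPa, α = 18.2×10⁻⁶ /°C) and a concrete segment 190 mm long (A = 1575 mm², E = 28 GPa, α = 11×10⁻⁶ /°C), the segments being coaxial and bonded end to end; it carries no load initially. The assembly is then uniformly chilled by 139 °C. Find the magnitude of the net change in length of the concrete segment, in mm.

|ΔL| ≈ 0.584 mm

With the walls removed the bar would change length by δ_free = Σ αᵢΔT Lᵢ = 18.2×10⁻⁶×139×900 + 11×10⁻⁶×139×190 = 2.567 mm.
Since the ends are fixed, an axial force P builds up, equal in every segment, with P · Σ Lᵢ/(AᵢEᵢ) = δ_free.
The series flexibility is Σ Lᵢ/(AᵢEᵢ) = 900/(1000×108×10³) + 190/(1575×28×10³) = 1.264×10⁻⁵ mm/N.
So P = 2.567 / 1.264×10⁻⁵ = 203.1 kN, tensile.
For the concrete segment, free thermal change = 11×10⁻⁶×139×190 = 0.2905 mm and elastic change from P = 203100×190/(1575×28×10³) = 0.875 mm; these oppose, so the net change is 0.584 mm (segment lengthens).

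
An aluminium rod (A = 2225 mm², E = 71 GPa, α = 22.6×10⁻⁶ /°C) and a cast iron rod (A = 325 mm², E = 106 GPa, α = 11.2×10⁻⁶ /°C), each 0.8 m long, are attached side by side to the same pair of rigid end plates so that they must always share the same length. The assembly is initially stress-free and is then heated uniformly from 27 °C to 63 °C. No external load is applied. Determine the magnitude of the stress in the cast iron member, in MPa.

σ ≈ 35.7 MPa (tensile)

The aluminium has the larger α, so on heating it would change length more than the cast iron if both were free. The rigid plates force a common final length, so the aluminium is put into compression and the cast iron into tension, with equal and opposite forces P (no external load).
Compatibility of the two members (thermal + elastic change equal): (α₁ − α₂)ΔT = P·[1/(A₁E₁) + 1/(A₂E₂)].
|α₁ − α₂|·ΔT = 11.4×10⁻⁶ × 36 = 0.0004104.
1/(A₁E₁) + 1/(A₂E₂) = 1/(2225×71×10³) + 1/(325×106×10³) = 3.536×10⁻⁸ N⁻¹.
So P = 0.0004104 / 3.536×10⁻⁸ = 11.61 kN.
σ_{cast iron} = P/A₂ = 11610/325 = 35.71 MPa, tensile.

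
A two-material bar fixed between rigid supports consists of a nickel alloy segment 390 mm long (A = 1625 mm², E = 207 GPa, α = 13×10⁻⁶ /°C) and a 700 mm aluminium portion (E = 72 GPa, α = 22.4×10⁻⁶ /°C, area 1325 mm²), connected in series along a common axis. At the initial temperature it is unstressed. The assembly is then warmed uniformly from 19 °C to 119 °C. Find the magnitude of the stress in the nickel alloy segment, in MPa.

σ ≈ 150 MPa (compressive)

With the walls removed the bar would change length by δ_free = Σ αᵢΔT Lᵢ = 13×10⁻⁶×100×390 + 22.4×10⁻⁶×100×700 = 2.075 mm.
The walls prevent any net length change, so an axial force P (same in every segment) develops. Compatibility: P · Σ Lᵢ/(AᵢEᵢ) = δ_free.
The series flexibility is Σ Lᵢ/(AᵢEᵢ) = 390/(1625×207×10³) + 700/(1325×72×10³) = 8.497×10⁻⁶ mm/N.
Hence P = δ_free / Σ(L/AE) = 2.075/8.497×10⁻⁶ = 244.2 kN (compressive).
σ_{nickel alloy} = P / A = 244200 / 1625 = 150.3 MPa.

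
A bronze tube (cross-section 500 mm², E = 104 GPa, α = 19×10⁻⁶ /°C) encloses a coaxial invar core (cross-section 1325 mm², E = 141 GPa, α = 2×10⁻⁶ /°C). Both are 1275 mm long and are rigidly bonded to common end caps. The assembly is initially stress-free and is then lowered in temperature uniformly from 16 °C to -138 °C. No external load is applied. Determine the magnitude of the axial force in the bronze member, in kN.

The bronze has the larger α, so on cooling it would change length more than the invar if both were free. The rigid plates force a common final length, so the bronze is put into tension and the invar into compression, with equal and opposite forces P (no external load).
Equating the net (thermal + elastic) strains gives |α₁ − α₂|·ΔT = P·[1/(A₁E₁) + 1/(A₂E₂)].
|α₁ − α₂|·ΔT = 17×10⁻⁶ × 154 = 0.002618.
1/(A₁E₁) + 1/(A₂E₂) = 1/(500×104×10³) + 1/(1325×141×10³) = 2.458×10⁻⁸ N⁻¹.
So P = 0.002618 / 2.458×10⁻⁸ = 106.5 kN.

P ≈ 106 kN (tensile in the bronze)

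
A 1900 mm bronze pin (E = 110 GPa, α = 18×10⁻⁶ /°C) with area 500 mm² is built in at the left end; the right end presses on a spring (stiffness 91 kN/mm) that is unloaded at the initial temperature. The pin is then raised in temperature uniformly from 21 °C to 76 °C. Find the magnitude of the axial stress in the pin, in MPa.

σ ≈ 82.6 MPa (compressive)

Free thermal expansion: δ_free = αΔT L = 18×10⁻⁶ × 55 × 1900 = 1.881 mm.
Let P be the compressive force at the spring. The pin shortens elastically by PL/(AE) and the spring compresses by P/k; together these equal δ_free.
So P = δ_free / [L/(AE) + 1/k] = 1.881 / [ 1900/(500×110×10³) + 1/(91×10³) ].
P = 1.881 / 4.553×10⁻⁵ = 41310 N.
σ = P/A = 41310/500 = 82.62 MPa.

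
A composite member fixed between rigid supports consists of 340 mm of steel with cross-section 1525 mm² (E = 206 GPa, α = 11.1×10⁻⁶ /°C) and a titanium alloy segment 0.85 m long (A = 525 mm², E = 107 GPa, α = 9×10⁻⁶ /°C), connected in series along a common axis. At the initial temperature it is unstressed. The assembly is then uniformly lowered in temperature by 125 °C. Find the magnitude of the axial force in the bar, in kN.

P ≈ 88.1 kN (tensile)

Free thermal contraction of the whole bar: Σ αᵢΔT Lᵢ = 11.1×10⁻⁶×125×340 + 9×10⁻⁶×125×850 = 1.428 mm.
Since the ends are fixed, an axial force P builds up, equal in every segment, with P · Σ Lᵢ/(AᵢEᵢ) = δ_free.
Σ Lᵢ/(AᵢEᵢ) = 340/(1525×206×10³) + 850/(525×107×10³) = 1.621×10⁻⁵ mm/N.
So P = 1.428 / 1.621×10⁻⁵ = 88.07 kN, tensile.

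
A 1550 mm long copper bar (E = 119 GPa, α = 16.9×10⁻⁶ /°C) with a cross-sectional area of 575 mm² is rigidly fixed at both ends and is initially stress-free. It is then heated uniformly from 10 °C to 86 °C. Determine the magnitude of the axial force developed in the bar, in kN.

Full restraint means ε = 0, so the stress is σ = EαΔT = 119×10³ × 16.9×10⁻⁶ × 76 = 152.8 MPa.
Axial force P = σA = 152.8 × 575 = 87890 N = 87.89 kN, compressive.

P ≈ 87.9 kN (compressive)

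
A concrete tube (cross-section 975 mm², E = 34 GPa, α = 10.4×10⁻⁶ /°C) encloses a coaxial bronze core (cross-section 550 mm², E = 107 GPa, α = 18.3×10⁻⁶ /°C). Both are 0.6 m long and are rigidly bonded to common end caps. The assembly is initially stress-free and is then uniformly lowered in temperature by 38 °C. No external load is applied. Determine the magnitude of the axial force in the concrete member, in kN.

The bronze has the larger α, so on cooling it would change length more than the concrete if both were free. The rigid plates force a common final length, so the bronze is put into tension and the concrete into compression, with equal and opposite forces P (no external load).
Compatibility of the two members (thermal + elastic change equal): (α₁ − α₂)ΔT = P·[1/(A₁E₁) + 1/(A₂E₂)].
|α₁ − α₂|·ΔT = 7.9×10⁻⁶ × 38 = 0.0003002.
1/(A₁E₁) + 1/(A₂E₂) = 1/(975×34×10³) + 1/(550×107×10³) = 4.716×10⁻⁸ N⁻¹.
So P = 0.0003002 / 4.716×10⁻⁸ = 6.366 kN.

P ≈ 6.37 kN (compressive in the concrete)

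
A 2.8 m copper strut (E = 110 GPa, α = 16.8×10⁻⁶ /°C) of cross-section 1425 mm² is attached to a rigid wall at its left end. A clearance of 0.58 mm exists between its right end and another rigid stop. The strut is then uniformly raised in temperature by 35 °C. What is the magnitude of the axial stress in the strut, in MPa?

Free thermal elongation = αΔT L = 16.8×10⁻⁶ × 35 × 2800 = 1.646 mm.
The gap closes (δ_free > 0.58 mm) and the wall then resists a further 1.646 − 0.58 = 1.066 mm of expansion.
Compatibility: PL/(AE) = 1.066 mm, so σ = P/A = E × (1.066/2800) = 41.89 MPa.

σ ≈ 41.9 MPa (compressive)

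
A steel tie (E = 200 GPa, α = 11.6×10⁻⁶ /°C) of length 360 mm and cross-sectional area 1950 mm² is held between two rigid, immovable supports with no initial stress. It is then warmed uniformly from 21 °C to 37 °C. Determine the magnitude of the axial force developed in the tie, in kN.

With zero net strain, σ = E·αΔT = 200 GPa × 11.6×10⁻⁶ × 16 = 37.12 MPa.
P = AEαΔT = 1950 × 200×10³ × 11.6×10⁻⁶ × 16 = 72.38 kN (compressive).

P ≈ 72.4 kN (compressive)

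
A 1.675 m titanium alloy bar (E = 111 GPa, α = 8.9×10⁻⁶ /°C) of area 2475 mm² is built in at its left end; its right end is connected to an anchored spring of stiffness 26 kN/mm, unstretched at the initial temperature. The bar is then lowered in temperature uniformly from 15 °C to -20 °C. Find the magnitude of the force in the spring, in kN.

The unrestrained thermal change is αΔT L = 8.9×10⁻⁶ × 35 × 1675 = 0.5218 mm.
Let P be the tensile force in the spring. The bar extends elastically by PL/(AE) and the spring stretches by P/k; together these equal δ_free.
So P = δ_free / [L/(AE) + 1/k] = 0.5218 / [ 1675/(2475×111×10³) + 1/(26×10³) ].
P = 0.5218 / 4.456×10⁻⁵ = 11710 N.

P ≈ 11.7 kN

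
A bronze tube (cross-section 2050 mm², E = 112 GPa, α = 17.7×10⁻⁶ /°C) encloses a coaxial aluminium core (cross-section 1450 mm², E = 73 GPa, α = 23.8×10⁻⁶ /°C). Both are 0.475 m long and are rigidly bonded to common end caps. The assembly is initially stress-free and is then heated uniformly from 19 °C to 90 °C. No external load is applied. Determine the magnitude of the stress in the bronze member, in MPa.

Equilibrium of a rigid end plate with no external load gives equal and opposite internal forces ±P in the two members. Since α_{aluminium} > α_{bronze}, heating drives the aluminium into compression and the bronze into tension.
Compatibility of the two members (thermal + elastic change equal): (α₁ − α₂)ΔT = P·[1/(A₁E₁) + 1/(A₂E₂)].
|α₁ − α₂|·ΔT = 6.1×10⁻⁶ × 71 = 0.0004331.
1/(A₁E₁) + 1/(A₂E₂) = 1/(2050×112×10³) + 1/(1450×73×10³) = 1.38×10⁻⁸ N⁻¹.
So P = 0.0004331 / 1.38×10⁻⁸ = 31.38 kN.
σ_{bronze} = P/A₁ = 31380/2050 = 15.31 MPa, tensile.

σ ≈ 15.3 MPa (tensile)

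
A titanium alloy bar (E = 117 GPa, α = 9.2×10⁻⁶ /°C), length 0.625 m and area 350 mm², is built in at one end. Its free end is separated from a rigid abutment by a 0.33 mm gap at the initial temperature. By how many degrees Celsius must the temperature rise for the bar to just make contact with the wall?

The gap closes when αΔT L = 0.33 mm, since the bar is still unstressed at that instant.
So ΔT = g/(αL) = 0.33/(9.2×10⁻⁶ × 625) = 57.39 °C.

ΔT ≈ 57.4 °C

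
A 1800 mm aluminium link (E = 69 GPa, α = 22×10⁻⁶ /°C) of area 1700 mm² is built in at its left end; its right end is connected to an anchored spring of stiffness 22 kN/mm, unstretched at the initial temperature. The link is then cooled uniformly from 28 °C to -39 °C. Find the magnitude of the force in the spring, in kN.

The unrestrained thermal change is αΔT L = 22×10⁻⁶ × 67 × 1800 = 2.653 mm.
Let P be the tensile force in the spring. The link extends elastically by PL/(AE) and the spring stretches by P/k; together these equal δ_free.
P [ L/(AE) + 1/k ] = δ_free → P [ 1800/(1700×69×10³) + 1/(22×10³) ] = 2.653.
P = 2.653 / 6.08×10⁻⁵ = 43640 N.

P ≈ 43.6 kN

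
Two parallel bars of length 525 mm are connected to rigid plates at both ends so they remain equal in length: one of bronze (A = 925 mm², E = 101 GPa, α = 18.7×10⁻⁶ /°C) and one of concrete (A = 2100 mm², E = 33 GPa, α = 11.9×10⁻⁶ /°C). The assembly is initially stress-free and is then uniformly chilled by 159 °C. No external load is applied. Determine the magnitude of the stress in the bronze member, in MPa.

Equilibrium of a rigid end plate with no external load gives equal and opposite internal forces ±P in the two members. Since α_{bronze} > α_{concrete}, cooling drives the bronze into tension and the concrete into compression.
Equating the net (thermal + elastic) strains gives |α₁ − α₂|·ΔT = P·[1/(A₁E₁) + 1/(A₂E₂)].
|α₁ − α₂|·ΔT = 6.8×10⁻⁶ × 159 = 0.001081.
1/(A₁E₁) + 1/(A₂E₂) = 1/(925×101×10³) + 1/(2100×33×10³) = 2.513×10⁻⁸ N⁻¹.
So P = 0.001081 / 2.513×10⁻⁸ = 43.02 kN.
σ_{bronze} = P/A₁ = 43020/925 = 46.51 MPa, tensile.

σ ≈ 46.5 MPa (tensile)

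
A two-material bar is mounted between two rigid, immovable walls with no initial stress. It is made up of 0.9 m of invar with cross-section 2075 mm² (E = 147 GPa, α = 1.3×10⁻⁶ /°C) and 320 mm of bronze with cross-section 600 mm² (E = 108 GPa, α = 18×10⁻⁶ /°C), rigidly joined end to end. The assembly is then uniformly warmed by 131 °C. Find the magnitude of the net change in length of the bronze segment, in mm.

Free thermal expansion of the whole bar: Σ αᵢΔT Lᵢ = 1.3×10⁻⁶×131×900 + 18×10⁻⁶×131×320 = 0.9078 mm.
The walls prevent any net length change, so an axial force P (same in every segment) develops. Compatibility: P · Σ Lᵢ/(AᵢEᵢ) = δ_free.
The series flexibility is Σ Lᵢ/(AᵢEᵢ) = 900/(2075×147×10³) + 320/(600×108×10³) = 7.889×10⁻⁶ mm/N.
Hence P = δ_free / Σ(L/AE) = 0.9078/7.889×10⁻⁶ = 115.1 kN (compressive).
For the bronze segment, free thermal change = 18×10⁻⁶×131×320 = 0.7546 mm and elastic change from P = 115100×320/(600×108×10³) = 0.5683 mm; these oppose, so the net change is 0.186 mm (segment lengthens).

|ΔL| ≈ 0.186 mm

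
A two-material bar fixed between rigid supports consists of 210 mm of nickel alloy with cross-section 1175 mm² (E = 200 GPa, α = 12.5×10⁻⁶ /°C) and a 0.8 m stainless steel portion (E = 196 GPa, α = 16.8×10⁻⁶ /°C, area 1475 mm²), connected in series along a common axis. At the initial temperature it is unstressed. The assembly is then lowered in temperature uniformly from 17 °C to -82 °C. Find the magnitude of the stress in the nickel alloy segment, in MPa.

If the supports were absent, the total length change would be Σ αᵢΔT Lᵢ = 12.5×10⁻⁶×99×210 + 16.8×10⁻⁶×99×800 = 1.59 mm.
The walls prevent any net length change, so an axial force P (same in every segment) develops. Compatibility: P · Σ Lᵢ/(AᵢEᵢ) = δ_free.
Σ Lᵢ/(AᵢEᵢ) = 210/(1175×200×10³) + 800/(1475×196×10³) = 3.661×10⁻⁶ mm/N.
Hence P = δ_free / Σ(L/AE) = 1.59/3.661×10⁻⁶ = 434.4 kN (tensile).
σ_{nickel alloy} = P / A = 434400 / 1175 = 369.7 MPa.

σ ≈ 370 MPa (tensile)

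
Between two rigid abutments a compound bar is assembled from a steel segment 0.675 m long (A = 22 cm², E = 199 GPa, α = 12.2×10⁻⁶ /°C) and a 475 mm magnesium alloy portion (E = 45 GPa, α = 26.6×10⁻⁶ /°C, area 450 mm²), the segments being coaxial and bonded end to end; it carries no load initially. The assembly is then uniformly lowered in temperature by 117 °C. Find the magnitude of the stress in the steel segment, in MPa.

σ ≈ 44.4 MPa (tensile)

With the walls removed the bar would change length by δ_free = Σ αᵢΔT Lᵢ = 12.2×10⁻⁶×117×675 + 26.6×10⁻⁶×117×475 = 2.442 mm.
Since the ends are fixed, an axial force P builds up, equal in every segment, with P · Σ Lᵢ/(AᵢEᵢ) = δ_free.
The series flexibility is Σ Lᵢ/(AᵢEᵢ) = 675/(2200×199×10³) + 475/(450×45×10³) = 2.5×10⁻⁵ mm/N.
So P = 2.442 / 2.5×10⁻⁵ = 97.68 kN, tensile.
σ_{steel} = P / A = 97680 / 2200 = 44.4 MPa.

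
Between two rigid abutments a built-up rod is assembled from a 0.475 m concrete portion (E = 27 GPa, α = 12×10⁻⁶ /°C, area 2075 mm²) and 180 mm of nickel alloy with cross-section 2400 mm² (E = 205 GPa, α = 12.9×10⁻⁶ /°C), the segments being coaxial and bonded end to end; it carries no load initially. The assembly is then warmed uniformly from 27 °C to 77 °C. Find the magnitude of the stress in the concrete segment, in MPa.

Free thermal expansion of the whole bar: Σ αᵢΔT Lᵢ = 12×10⁻⁶×50×475 + 12.9×10⁻⁶×50×180 = 0.4011 mm.
The walls prevent any net length change, so an axial force P (same in every segment) develops. Compatibility: P · Σ Lᵢ/(AᵢEᵢ) = δ_free.
Σ Lᵢ/(AᵢEᵢ) = 475/(2075×27×10³) + 180/(2400×205×10³) = 8.844×10⁻⁶ mm/N.
P = 0.4011 / 8.844×10⁻⁶ = 45350 N = 45.35 kN, compressive.
σ_{concrete} = P / A = 45350 / 2075 = 21.86 MPa.

σ ≈ 21.9 MPa (compressive)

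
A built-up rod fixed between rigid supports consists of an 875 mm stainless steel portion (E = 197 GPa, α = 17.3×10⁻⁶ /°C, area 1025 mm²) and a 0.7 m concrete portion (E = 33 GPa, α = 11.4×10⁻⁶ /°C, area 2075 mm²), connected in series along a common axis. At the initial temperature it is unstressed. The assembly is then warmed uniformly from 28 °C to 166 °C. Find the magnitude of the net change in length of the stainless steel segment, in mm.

|ΔL| ≈ 1.14 mm

Free thermal expansion of the whole bar: Σ αᵢΔT Lᵢ = 17.3×10⁻⁶×138×875 + 11.4×10⁻⁶×138×700 = 3.19 mm.
The rigid supports impose zero overall length change; the single axial force P common to all segments must satisfy P Σ Lᵢ/(AᵢEᵢ) = δ_free.
The series flexibility is Σ Lᵢ/(AᵢEᵢ) = 875/(1025×197×10³) + 700/(2075×33×10³) = 1.456×10⁻⁵ mm/N.
Hence P = δ_free / Σ(L/AE) = 3.19/1.456×10⁻⁵ = 219.2 kN (compressive).
For the stainless steel segment, free thermal change = 17.3×10⁻⁶×138×875 = 2.089 mm and elastic change from P = 219200×875/(1025×197×10³) = 0.9497 mm; these oppose, so the net change is 1.14 mm (segment lengthens).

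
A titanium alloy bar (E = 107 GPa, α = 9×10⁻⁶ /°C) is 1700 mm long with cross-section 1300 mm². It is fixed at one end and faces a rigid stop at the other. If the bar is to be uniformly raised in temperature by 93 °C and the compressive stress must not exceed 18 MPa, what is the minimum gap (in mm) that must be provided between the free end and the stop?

Free expansion if unrestrained: δ_free = αΔT L = 9×10⁻⁶ × 93 × 1700 = 1.423 mm.
At the allowable stress the elastic shortening the wall may impose is σL/E = 18 × 1700 / (107×10³) = 0.286 mm.
So the gap has to take up the difference, g_min = δ_free − σL/E = 1.423 − 0.286 = 1.137 mm.

g ≈ 1.14 mm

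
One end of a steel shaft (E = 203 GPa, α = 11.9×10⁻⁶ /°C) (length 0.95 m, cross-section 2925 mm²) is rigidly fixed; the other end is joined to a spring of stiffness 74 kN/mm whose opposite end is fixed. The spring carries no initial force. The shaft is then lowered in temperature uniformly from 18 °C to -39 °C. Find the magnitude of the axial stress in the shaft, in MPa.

If the spring were absent the shaft would shorten by αΔT L = 11.9×10⁻⁶ × 57 × 950 = 0.6444 mm.
Let P be the tensile force in the spring. The shaft extends elastically by PL/(AE) and the spring stretches by P/k; together these equal δ_free.
P [ L/(AE) + 1/k ] = δ_free → P [ 950/(2925×203×10³) + 1/(74×10³) ] = 0.6444.
P = 0.6444 / 1.511×10⁻⁵ = 42640 N.
σ = P/A = 42640/2925 = 14.58 MPa.

σ ≈ 14.6 MPa (tensile)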